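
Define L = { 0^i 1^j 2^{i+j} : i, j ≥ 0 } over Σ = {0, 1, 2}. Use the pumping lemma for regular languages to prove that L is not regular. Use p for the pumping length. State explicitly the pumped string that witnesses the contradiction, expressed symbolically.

0^{p+k} 1^p 2^{2p}

Assume L is regular; let p be its pumping constant.
Take w = 0^p 1^p 2^{2p} ∈ L (with i=j=p, i+j=2p), |w| = 4p ≥ p.
By the pumping lemma, w = xyz with |xy| ≤ p and y is nonempty.
The first p characters of w are 0's, so xy (and hence y) consists only of 0's. Write y = 0^k, 1 ≤ k ≤ p.
Consider xy^2z = 0^{p+k} 1^p 2^{2p}. Now the 0- and 1-counts sum to 2p+k, but the 2-count is 2p ≠ 2p+k. So xy^2z ∉ L.
This is a contradiction; hence L is not regular.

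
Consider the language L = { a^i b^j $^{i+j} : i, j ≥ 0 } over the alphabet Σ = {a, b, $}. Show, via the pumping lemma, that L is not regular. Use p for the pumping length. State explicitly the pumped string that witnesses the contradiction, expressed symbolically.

a^{p+k} b^p $^{2p}

Toward a contradiction, assume L is regular with pumping length p.
Take w = a^p b^p $^{2p} ∈ L (with i=j=p, i+j=2p), |w| = 4p ≥ p.
The pumping lemma gives a decomposition w = xyz where |xy| ≤ p and |y| > 0.
Because |xy| ≤ p and w begins with p copies of a, we have y = a^k with 1 ≤ k ≤ p.
Consider xy^2z = a^{p+k} b^p $^{2p}. Now the a- and b-counts sum to 2p+k, but the $-count is 2p ≠ 2p+k. So xy^2z ∉ L.
Contradiction. Therefore L is not regular.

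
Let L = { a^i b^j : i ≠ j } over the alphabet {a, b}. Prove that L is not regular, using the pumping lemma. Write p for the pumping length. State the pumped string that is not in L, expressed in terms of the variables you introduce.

a^{p+p!} b^{p+p!}

Suppose for contradiction that L is regular, and let p be the pumping length.
Choose w = a^p b^{p+p!}. Since p ≠ p+p!, w ∈ L; and |w| ≥ p.
By the pumping lemma, w = xyz with |xy| ≤ p and |y| ≥ 1.
The first p characters of w are a's, so xy (and hence y) consists only of a's. Write y = a^k, 1 ≤ k ≤ p.
Since 1 ≤ k ≤ p, k divides p!; set t = 1 + p!/k. Then xy^t z has p + (p!/k)·k = p + p! copies of a. Now the a-count equals the b-count, so i ≠ j fails. So xy^t z = a^{p+p!} b^{p+p!} ∉ L.
This is a contradiction; hence L is not regular.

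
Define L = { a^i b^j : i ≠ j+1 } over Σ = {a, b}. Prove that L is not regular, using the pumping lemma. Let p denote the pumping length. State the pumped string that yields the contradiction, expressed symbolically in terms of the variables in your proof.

a^{p+p!} b^{p+p!-1}

Toward a contradiction, assume L is regular with pumping length p.
Choose w = a^p b^{p+p!-1}. Since p ≠ (p+p!-1)+1 = p+p!, w ∈ L; and |w| ≥ p.
Write w = xyz as guaranteed by the lemma, with |xy| ≤ p and y is nonempty.
Because |xy| ≤ p and w begins with p copies of a, we have y = a^k with 1 ≤ k ≤ p.
Since 1 ≤ k ≤ p, k divides p!; set t = 1 + p!/k. Then xy^t z has p + (p!/k)·k = p + p! copies of a. Now the a-count is p+p! and (b-count)+1 = (p+p!-1)+1 = p+p!, so i ≠ j+1 fails. So xy^t z = a^{p+p!} b^{p+p!-1} ∉ L.
This contradicts the pumping lemma, so L is not regular.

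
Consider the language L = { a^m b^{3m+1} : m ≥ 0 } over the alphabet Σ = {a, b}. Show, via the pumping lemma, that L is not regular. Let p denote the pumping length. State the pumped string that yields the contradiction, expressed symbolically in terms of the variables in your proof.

Suppose for contradiction that L is regular, and let p be the pumping length.
Take w = a^p b^{3p+1}. Then w ∈ L and |w| = 4p+1 ≥ p.
Write w = xyz as guaranteed by the lemma, with |xy| ≤ p and |y| > 0.
Because |xy| ≤ p and w begins with p copies of a, we have y = a^k with 1 ≤ k ≤ p.
Pump with i = 2: xy^2z = a^{p+k} b^{3p+1}. For this to lie in L we would need 3p+1 = 3(p+k)+1, which forces k = 0. But k ≥ 1, so xy^2z ∉ L.
Contradiction. Therefore L is not regular.

a^{p+k} b^{3p+1}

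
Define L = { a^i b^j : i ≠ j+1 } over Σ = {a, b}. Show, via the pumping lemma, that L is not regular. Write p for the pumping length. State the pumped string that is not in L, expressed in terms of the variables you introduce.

a^{p+p!} b^{p+p!-1}

Assume L is regular; let p be its pumping constant.
Choose w = a^p b^{p+p!-1}. Since p ≠ (p+p!-1)+1 = p+p!, w ∈ L; and |w| ≥ p.
Write w = xyz as guaranteed by the lemma, with |xy| ≤ p and y is nonempty.
The first p characters of w are a's, so xy (and hence y) consists only of a's. Write y = a^k, 1 ≤ k ≤ p.
Since 1 ≤ k ≤ p, k divides p!; set t = 1 + p!/k. Then xy^t z has p + (p!/k)·k = p + p! copies of a. Now the a-count is p+p! and (b-count)+1 = (p+p!-1)+1 = p+p!, so i ≠ j+1 fails. So xy^t z = a^{p+p!} b^{p+p!-1} ∉ L.
Contradiction. Therefore L is not regular.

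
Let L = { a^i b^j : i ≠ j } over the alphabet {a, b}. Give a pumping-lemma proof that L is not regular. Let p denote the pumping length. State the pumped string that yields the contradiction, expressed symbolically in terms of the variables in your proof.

a^{p+p!} b^{p+p!}

Toward a contradiction, assume L is regular with pumping length p.
Choose w = a^p b^{p+p!}. Since p ≠ p+p!, w ∈ L; and |w| ≥ p.
The pumping lemma gives a decomposition w = xyz where |xy| ≤ p and y is nonempty.
The first p characters of w are a's, so xy (and hence y) consists only of a's. Write y = a^k, 1 ≤ k ≤ p.
Since 1 ≤ k ≤ p, k divides p!; set t = 1 + p!/k. Then xy^t z has p + (p!/k)·k = p + p! copies of a. Now the a-count equals the b-count, so i ≠ j fails. So xy^t z = a^{p+p!} b^{p+p!} ∉ L.
This is a contradiction; hence L is not regular.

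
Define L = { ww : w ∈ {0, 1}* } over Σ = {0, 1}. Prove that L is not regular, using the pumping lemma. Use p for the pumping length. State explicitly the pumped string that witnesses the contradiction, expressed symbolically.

Toward a contradiction, assume L is regular with pumping length p.
Take w = 0^p 1^p 0^p 1^p = uu where u = 0^p1^p; then w ∈ L and |w| = 4p ≥ p.
Write w = xyz as guaranteed by the lemma, with |xy| ≤ p and |y| ≥ 1.
Since the first p symbols of w are all 0's and |xy| ≤ p, y lies entirely in the leading 0-block: y = 0^k for some k with 1 ≤ k ≤ p.
Pump with i = 2: xy^2z = 0^{p+k} 1^p 0^p 1^p, of length 4p+k. Suppose this equals vv. The string starts with 0 and ends with 1, so v does too; thus the boundary between the two copies of v is a 1→0 transition. There is exactly one such transition, at position 2p+k, so |v| = 2p+k and |vv| = 4p+2k ≠ 4p+k since k ≥ 1. So xy^2z ∉ L.
Contradiction. Therefore L is not regular.

0^{p+k} 1^p 0^p 1^p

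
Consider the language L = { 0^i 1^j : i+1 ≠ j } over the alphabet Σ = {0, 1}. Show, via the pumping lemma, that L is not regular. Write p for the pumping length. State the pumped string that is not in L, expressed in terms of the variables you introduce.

0^{p+p!} 1^{p+p!+1}

Toward a contradiction, assume L is regular with pumping length p.
Choose w = 0^p 1^{p+p!+1}. Since p ≠ (p+p!+1)-1 = p+p!, w ∈ L; and |w| ≥ p.
By the pumping lemma, w = xyz with |xy| ≤ p and |y| > 0.
The first p characters of w are 0's, so xy (and hence y) consists only of 0's. Write y = 0^k, 1 ≤ k ≤ p.
Since 1 ≤ k ≤ p, k divides p!; set t = 1 + p!/k. Then xy^t z has p + (p!/k)·k = p + p! copies of 0. Now the 0-count is p+p! and (1-count)-1 = (p+p!+1)-1 = p+p!, so i+1 ≠ j fails. So xy^t z = 0^{p+p!} 1^{p+p!+1} ∉ L.
This contradicts the pumping lemma, so L is not regular.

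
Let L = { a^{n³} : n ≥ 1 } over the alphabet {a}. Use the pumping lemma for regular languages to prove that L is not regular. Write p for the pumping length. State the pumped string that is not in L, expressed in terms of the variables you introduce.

Toward a contradiction, assume L is regular with pumping length p.
Take w = a^{p³} ∈ L with |w| = p³ ≥ p.
The pumping lemma gives a decomposition w = xyz where |xy| ≤ p and y is nonempty.
Then y = a^k for some k with 1 ≤ k ≤ p.
Pump with i = 2: xy^2z = a^{p³+k}. Since 1 ≤ k ≤ p, p³ < p³+k ≤ p³+p < p³+3p²+3p+1 = (p+1)³, so p³+k is not a perfect cube. So xy^2z ∉ L.
This is a contradiction; hence L is not regular.

a^{p³+k}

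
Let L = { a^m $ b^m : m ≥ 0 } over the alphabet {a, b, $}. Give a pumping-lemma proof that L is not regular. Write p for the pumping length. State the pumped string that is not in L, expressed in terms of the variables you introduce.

a^{p+k} $ b^p

Suppose for contradiction that L is regular, and let p be the pumping length.
Take w = a^p $ b^p ∈ L with |w| = 2p+1 ≥ p.
By the pumping lemma, w = xyz with |xy| ≤ p and |y| > 0.
Because |xy| ≤ p and w begins with p copies of a, we have y = a^k with 1 ≤ k ≤ p.
Pump with i = 2: xy^2z = a^{p+k} $ b^p, which would require p+k = p. But k ≥ 1, so xy^2z ∉ L.
This contradicts the pumping lemma, so L is not regular.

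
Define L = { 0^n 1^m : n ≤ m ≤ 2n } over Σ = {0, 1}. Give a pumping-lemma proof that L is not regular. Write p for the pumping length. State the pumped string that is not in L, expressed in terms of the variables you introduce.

Toward a contradiction, assume L is regular with pumping length p.
Take w = 0^p 1^p ∈ L (since p ≤ p ≤ 2p), with |w| = 2p ≥ p.
Write w = xyz as guaranteed by the lemma, with |xy| ≤ p and |y| ≥ 1.
Since the first p symbols of w are all 0's and |xy| ≤ p, y lies entirely in the leading 0-block: y = 0^k for some k with 1 ≤ k ≤ p.
Pump with i = 2: xy^2z = 0^{p+k} 1^p. Now n = p+k > p = m, so the condition n ≤ m fails. Thus xy^2z ∉ L.
Contradiction. Therefore L is not regular.

0^{p+k} 1^p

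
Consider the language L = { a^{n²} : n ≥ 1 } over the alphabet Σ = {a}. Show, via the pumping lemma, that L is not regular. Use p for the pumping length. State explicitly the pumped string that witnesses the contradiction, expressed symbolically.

a^{p²+k}

Suppose for contradiction that L is regular, and let p be the pumping length.
Take w = a^{p²} ∈ L with |w| = p² ≥ p.
Write w = xyz as guaranteed by the lemma, with |xy| ≤ p and |y| > 0.
Then y = a^k for some k with 1 ≤ k ≤ p.
Pump with i = 2: xy^2z = a^{p²+k}. Since 1 ≤ k ≤ p, p² < p²+k ≤ p²+p < (p+1)², so p²+k lies strictly between consecutive squares and is not a perfect square. So xy^2z ∉ L.
This is a contradiction; hence L is not regular.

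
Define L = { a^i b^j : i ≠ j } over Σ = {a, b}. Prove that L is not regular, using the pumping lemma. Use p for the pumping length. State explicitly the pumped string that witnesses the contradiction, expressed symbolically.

a^{p+p!} b^{p+p!}

Assume L is regular. Let p be the pumping length given by the pumping lemma.
Choose w = a^p b^{p+p!}. Since p ≠ p+p!, w ∈ L; and |w| ≥ p.
Write w = xyz as guaranteed by the lemma, with |xy| ≤ p and y is nonempty.
The first p characters of w are a's, so xy (and hence y) consists only of a's. Write y = a^k, 1 ≤ k ≤ p.
Since 1 ≤ k ≤ p, k divides p!; set t = 1 + p!/k. Then xy^t z has p + (p!/k)·k = p + p! copies of a. Now the a-count equals the b-count, so i ≠ j fails. So xy^t z = a^{p+p!} b^{p+p!} ∉ L.
This is a contradiction; hence L is not regular.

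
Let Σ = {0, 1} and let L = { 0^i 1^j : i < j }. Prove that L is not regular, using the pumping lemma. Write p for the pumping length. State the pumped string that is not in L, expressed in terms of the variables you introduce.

0^{p+k} 1^{p+1}

Assume L is regular; let p be its pumping constant.
Choose w = 0^p 1^{p+1} ∈ L, with |w| = 2p+1 ≥ p.
By the pumping lemma, w = xyz with |xy| ≤ p and |y| > 0.
Since the first p symbols of w are all 0's and |xy| ≤ p, y lies entirely in the leading 0-block: y = 0^k for some k with 1 ≤ k ≤ p.
Consider xy^2z = 0^{p+k} 1^{p+1}. Since k ≥ 1, the 0-count p+k is at least p+1, so i < j fails; thus xy^2z ∉ L.
Contradiction. Therefore L is not regular.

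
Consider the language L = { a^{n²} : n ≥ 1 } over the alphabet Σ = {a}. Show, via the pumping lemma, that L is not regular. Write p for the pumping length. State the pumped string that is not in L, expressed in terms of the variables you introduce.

a^{p²+k}

Assume L is regular; let p be its pumping constant.
Take w = a^{p²} ∈ L with |w| = p² ≥ p.
The pumping lemma gives a decomposition w = xyz where |xy| ≤ p and |y| > 0.
Then y = a^k for some k with 1 ≤ k ≤ p.
Pump with i = 2: xy^2z = a^{p²+k}. Since 1 ≤ k ≤ p, p² < p²+k ≤ p²+p < (p+1)², so p²+k lies strictly between consecutive squares and is not a perfect square. So xy^2z ∉ L.
Contradiction. Therefore L is not regular.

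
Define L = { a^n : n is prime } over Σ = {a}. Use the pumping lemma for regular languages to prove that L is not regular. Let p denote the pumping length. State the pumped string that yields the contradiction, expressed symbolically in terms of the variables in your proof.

a^{q(1+k)}

Toward a contradiction, assume L is regular with pumping length p.
Let q be a prime with q ≥ p+2 (infinitely many primes exist), and take w = a^q ∈ L with |w| = q ≥ p.
By the pumping lemma, w = xyz with |xy| ≤ p and |y| ≥ 1.
Then y = a^k for some k with 1 ≤ k ≤ p.
Since 1 ≤ k ≤ p, |xz| = q-k. Pump with i = q+1: |xy^{q+1}z| = (q-k)+(q+1)k = q+qk = q(1+k), which is composite (both factors ≥ 2). So xy^{q+1}z = a^{q(1+k)} ∉ L.
Contradiction. Therefore L is not regular.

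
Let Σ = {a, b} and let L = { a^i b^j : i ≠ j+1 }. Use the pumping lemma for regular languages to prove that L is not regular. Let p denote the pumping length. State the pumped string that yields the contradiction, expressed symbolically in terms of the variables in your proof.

Assume L is regular; let p be its pumping constant.
Choose w = a^p b^{p+p!-1}. Since p ≠ (p+p!-1)+1 = p+p!, w ∈ L; and |w| ≥ p.
The pumping lemma gives a decomposition w = xyz where |xy| ≤ p and |y| ≥ 1.
Since the first p symbols of w are all a's and |xy| ≤ p, y lies entirely in the leading a-block: y = a^k for some k with 1 ≤ k ≤ p.
Since 1 ≤ k ≤ p, k divides p!; set t = 1 + p!/k. Then xy^t z has p + (p!/k)·k = p + p! copies of a. Now the a-count is p+p! and (b-count)+1 = (p+p!-1)+1 = p+p!, so i ≠ j+1 fails. So xy^t z = a^{p+p!} b^{p+p!-1} ∉ L.
This is a contradiction; hence L is not regular.

a^{p+p!} b^{p+p!-1}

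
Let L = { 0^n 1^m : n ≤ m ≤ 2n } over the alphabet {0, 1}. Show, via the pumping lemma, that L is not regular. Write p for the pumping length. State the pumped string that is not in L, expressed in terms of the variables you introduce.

Assume L is regular. Let p be the pumping length given by the pumping lemma.
Take w = 0^p 1^p ∈ L (since p ≤ p ≤ 2p), with |w| = 2p ≥ p.
The pumping lemma gives a decomposition w = xyz where |xy| ≤ p and y is nonempty.
The first p characters of w are 0's, so xy (and hence y) consists only of 0's. Write y = 0^k, 1 ≤ k ≤ p.
Pump with i = 2: xy^2z = 0^{p+k} 1^p. Now n = p+k > p = m, so the condition n ≤ m fails. Thus xy^2z ∉ L.
Contradiction. Therefore L is not regular.

0^{p+k} 1^p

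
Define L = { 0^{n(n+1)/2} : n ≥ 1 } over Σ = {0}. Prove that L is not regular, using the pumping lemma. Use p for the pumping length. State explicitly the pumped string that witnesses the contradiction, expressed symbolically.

Toward a contradiction, assume L is regular with pumping length p.
Take w = 0^{p(p+1)/2} ∈ L with |w| = p(p+1)/2 ≥ p.
The pumping lemma gives a decomposition w = xyz where |xy| ≤ p and |y| > 0.
Then y = 0^k for some k with 1 ≤ k ≤ p.
Pump with i = 2: xy^2z = 0^{p(p+1)/2+k}. Since 1 ≤ k ≤ p, p(p+1)/2 < p(p+1)/2+k ≤ p(p+1)/2+p < (p+1)(p+2)/2, so p(p+1)/2+k is strictly between consecutive triangular numbers. So xy^2z ∉ L.
This contradicts the pumping lemma, so L is not regular.

0^{p(p+1)/2+k}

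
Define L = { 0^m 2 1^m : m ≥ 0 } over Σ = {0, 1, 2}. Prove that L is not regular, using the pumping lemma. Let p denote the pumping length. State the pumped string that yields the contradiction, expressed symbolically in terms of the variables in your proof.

0^{p+k} 2 1^p

Suppose for contradiction that L is regular, and let p be the pumping length.
Take w = 0^p 2 1^p ∈ L with |w| = 2p+1 ≥ p.
By the pumping lemma, w = xyz with |xy| ≤ p and y is nonempty.
Since the first p symbols of w are all 0's and |xy| ≤ p, y lies entirely in the leading 0-block: y = 0^k for some k with 1 ≤ k ≤ p.
Pump with i = 2: xy^2z = 0^{p+k} 2 1^p, which would require p+k = p. But k ≥ 1, so xy^2z ∉ L.
This is a contradiction; hence L is not regular.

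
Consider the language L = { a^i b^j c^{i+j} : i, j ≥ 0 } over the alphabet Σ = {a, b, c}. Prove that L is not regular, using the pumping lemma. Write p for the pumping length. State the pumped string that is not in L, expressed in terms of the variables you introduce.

a^{p+k} b^p c^{2p}

Suppose for contradiction that L is regular, and let p be the pumping length.
Take w = a^p b^p c^{2p} ∈ L (with i=j=p, i+j=2p), |w| = 4p ≥ p.
The pumping lemma gives a decomposition w = xyz where |xy| ≤ p and y is nonempty.
The first p characters of w are a's, so xy (and hence y) consists only of a's. Write y = a^k, 1 ≤ k ≤ p.
Consider xy^2z = a^{p+k} b^p c^{2p}. Now the a- and b-counts sum to 2p+k, but the c-count is 2p ≠ 2p+k. So xy^2z ∉ L.
Contradiction. Therefore L is not regular.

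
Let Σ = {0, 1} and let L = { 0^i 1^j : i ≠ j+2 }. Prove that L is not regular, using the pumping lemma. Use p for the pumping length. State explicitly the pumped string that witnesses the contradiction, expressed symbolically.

0^{p+p!} 1^{p+p!-2}

Suppose for contradiction that L is regular, and let p be the pumping length.
Choose w = 0^p 1^{p+p!-2}. Since p ≠ (p+p!-2)+2 = p+p!, w ∈ L; and |w| ≥ p.
By the pumping lemma, w = xyz with |xy| ≤ p and y is nonempty.
Because |xy| ≤ p and w begins with p copies of 0, we have y = 0^k with 1 ≤ k ≤ p.
Since 1 ≤ k ≤ p, k divides p!; set t = 1 + p!/k. Then xy^t z has p + (p!/k)·k = p + p! copies of 0. Now the 0-count is p+p! and (1-count)+2 = (p+p!-2)+2 = p+p!, so i ≠ j+2 fails. So xy^t z = 0^{p+p!} 1^{p+p!-2} ∉ L.
This is a contradiction; hence L is not regular.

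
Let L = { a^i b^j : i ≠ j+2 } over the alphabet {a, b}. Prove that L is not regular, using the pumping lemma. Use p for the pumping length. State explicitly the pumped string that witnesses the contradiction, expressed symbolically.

a^{p+p!} b^{p+p!-2}

Toward a contradiction, assume L is regular with pumping length p.
Choose w = a^p b^{p+p!-2}. Since p ≠ (p+p!-2)+2 = p+p!, w ∈ L; and |w| ≥ p.
By the pumping lemma, w = xyz with |xy| ≤ p and y is nonempty.
Because |xy| ≤ p and w begins with p copies of a, we have y = a^k with 1 ≤ k ≤ p.
Since 1 ≤ k ≤ p, k divides p!; set t = 1 + p!/k. Then xy^t z has p + (p!/k)·k = p + p! copies of a. Now the a-count is p+p! and (b-count)+2 = (p+p!-2)+2 = p+p!, so i ≠ j+2 fails. So xy^t z = a^{p+p!} b^{p+p!-2} ∉ L.
This is a contradiction; hence L is not regular.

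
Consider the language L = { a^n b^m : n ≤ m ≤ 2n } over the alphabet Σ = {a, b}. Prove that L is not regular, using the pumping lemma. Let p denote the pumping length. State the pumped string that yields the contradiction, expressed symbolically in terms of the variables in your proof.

a^{p+k} b^p

Toward a contradiction, assume L is regular with pumping length p.
Take w = a^p b^p ∈ L (since p ≤ p ≤ 2p), with |w| = 2p ≥ p.
Write w = xyz as guaranteed by the lemma, with |xy| ≤ p and y is nonempty.
Because |xy| ≤ p and w begins with p copies of a, we have y = a^k with 1 ≤ k ≤ p.
Pump with i = 2: xy^2z = a^{p+k} b^p. Now n = p+k > p = m, so the condition n ≤ m fails. Thus xy^2z ∉ L.
This is a contradiction; hence L is not regular.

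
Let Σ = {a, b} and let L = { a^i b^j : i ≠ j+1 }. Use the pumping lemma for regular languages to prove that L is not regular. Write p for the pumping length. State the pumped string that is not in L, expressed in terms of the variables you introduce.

a^{p+p!} b^{p+p!-1}

Assume L is regular. Let p be the pumping length given by the pumping lemma.
Choose w = a^p b^{p+p!-1}. Since p ≠ (p+p!-1)+1 = p+p!, w ∈ L; and |w| ≥ p.
Write w = xyz as guaranteed by the lemma, with |xy| ≤ p and y is nonempty.
Because |xy| ≤ p and w begins with p copies of a, we have y = a^k with 1 ≤ k ≤ p.
Since 1 ≤ k ≤ p, k divides p!; set t = 1 + p!/k. Then xy^t z has p + (p!/k)·k = p + p! copies of a. Now the a-count is p+p! and (b-count)+1 = (p+p!-1)+1 = p+p!, so i ≠ j+1 fails. So xy^t z = a^{p+p!} b^{p+p!-1} ∉ L.
Contradiction. Therefore L is not regular.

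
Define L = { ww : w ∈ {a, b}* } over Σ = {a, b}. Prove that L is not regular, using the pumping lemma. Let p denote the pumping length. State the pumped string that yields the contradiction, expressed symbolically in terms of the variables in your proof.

a^{p+k} b^p a^p b^p

Assume L is regular. Let p be the pumping length given by the pumping lemma.
Take w = a^p b^p a^p b^p = uu where u = a^pb^p; then w ∈ L and |w| = 4p ≥ p.
Write w = xyz as guaranteed by the lemma, with |xy| ≤ p and |y| ≥ 1.
Since the first p symbols of w are all a's and |xy| ≤ p, y lies entirely in the leading a-block: y = a^k for some k with 1 ≤ k ≤ p.
Pump with i = 2: xy^2z = a^{p+k} b^p a^p b^p, of length 4p+k. Suppose this equals vv. The string starts with a and ends with b, so v does too; thus the boundary between the two copies of v is a b→a transition. There is exactly one such transition, at position 2p+k, so |v| = 2p+k and |vv| = 4p+2k ≠ 4p+k since k ≥ 1. So xy^2z ∉ L.
This contradicts the pumping lemma, so L is not regular.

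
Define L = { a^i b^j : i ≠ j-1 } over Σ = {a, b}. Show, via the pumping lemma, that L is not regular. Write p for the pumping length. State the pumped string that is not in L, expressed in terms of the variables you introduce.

Suppose for contradiction that L is regular, and let p be the pumping length.
Choose w = a^p b^{p+p!+1}. Since p ≠ (p+p!+1)-1 = p+p!, w ∈ L; and |w| ≥ p.
The pumping lemma gives a decomposition w = xyz where |xy| ≤ p and |y| > 0.
Because |xy| ≤ p and w begins with p copies of a, we have y = a^k with 1 ≤ k ≤ p.
Since 1 ≤ k ≤ p, k divides p!; set t = 1 + p!/k. Then xy^t z has p + (p!/k)·k = p + p! copies of a. Now the a-count is p+p! and (b-count)-1 = (p+p!+1)-1 = p+p!, so i ≠ j-1 fails. So xy^t z = a^{p+p!} b^{p+p!+1} ∉ L.
Contradiction. Therefore L is not regular.

a^{p+p!} b^{p+p!+1}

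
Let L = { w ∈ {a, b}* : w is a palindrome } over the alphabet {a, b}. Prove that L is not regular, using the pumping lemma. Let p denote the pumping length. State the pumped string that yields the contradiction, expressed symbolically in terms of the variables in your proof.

a^{p+k} b a^p

Assume L is regular. Let p be the pumping length given by the pumping lemma.
Take w = a^p b a^p, a palindrome of length 2p+1 ≥ p.
Write w = xyz as guaranteed by the lemma, with |xy| ≤ p and |y| > 0.
The first p characters of w are a's, so xy (and hence y) consists only of a's. Write y = a^k, 1 ≤ k ≤ p.
Pump with i = 2: xy^2z = a^{p+k} b a^p. Its reverse is a^p b a^{p+k}, which differs from xy^2z since k ≥ 1. So xy^2z is not a palindrome and xy^2z ∉ L.
This is a contradiction; hence L is not regular.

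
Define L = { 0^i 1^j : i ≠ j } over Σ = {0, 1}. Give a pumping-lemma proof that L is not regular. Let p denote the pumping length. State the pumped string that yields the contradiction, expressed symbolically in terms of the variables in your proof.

Toward a contradiction, assume L is regular with pumping length p.
Choose w = 0^p 1^{p+p!}. Since p ≠ p+p!, w ∈ L; and |w| ≥ p.
The pumping lemma gives a decomposition w = xyz where |xy| ≤ p and |y| ≥ 1.
The first p characters of w are 0's, so xy (and hence y) consists only of 0's. Write y = 0^k, 1 ≤ k ≤ p.
Since 1 ≤ k ≤ p, k divides p!; set t = 1 + p!/k. Then xy^t z has p + (p!/k)·k = p + p! copies of 0. Now the 0-count equals the 1-count, so i ≠ j fails. So xy^t z = 0^{p+p!} 1^{p+p!} ∉ L.
This contradicts the pumping lemma, so L is not regular.

0^{p+p!} 1^{p+p!}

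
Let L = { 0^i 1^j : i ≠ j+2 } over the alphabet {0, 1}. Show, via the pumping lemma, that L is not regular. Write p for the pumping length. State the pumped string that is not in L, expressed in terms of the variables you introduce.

Toward a contradiction, assume L is regular with pumping length p.
Choose w = 0^p 1^{p+p!-2}. Since p ≠ (p+p!-2)+2 = p+p!, w ∈ L; and |w| ≥ p.
Write w = xyz as guaranteed by the lemma, with |xy| ≤ p and |y| > 0.
Because |xy| ≤ p and w begins with p copies of 0, we have y = 0^k with 1 ≤ k ≤ p.
Since 1 ≤ k ≤ p, k divides p!; set t = 1 + p!/k. Then xy^t z has p + (p!/k)·k = p + p! copies of 0. Now the 0-count is p+p! and (1-count)+2 = (p+p!-2)+2 = p+p!, so i ≠ j+2 fails. So xy^t z = 0^{p+p!} 1^{p+p!-2} ∉ L.
This contradicts the pumping lemma, so L is not regular.

0^{p+p!} 1^{p+p!-2}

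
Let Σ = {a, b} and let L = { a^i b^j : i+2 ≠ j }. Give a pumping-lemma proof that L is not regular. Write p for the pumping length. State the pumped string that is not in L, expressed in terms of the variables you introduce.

a^{p+p!} b^{p+p!+2}

Suppose for contradiction that L is regular, and let p be the pumping length.
Choose w = a^p b^{p+p!+2}. Since p ≠ (p+p!+2)-2 = p+p!, w ∈ L; and |w| ≥ p.
Write w = xyz as guaranteed by the lemma, with |xy| ≤ p and |y| ≥ 1.
Since the first p symbols of w are all a's and |xy| ≤ p, y lies entirely in the leading a-block: y = a^k for some k with 1 ≤ k ≤ p.
Since 1 ≤ k ≤ p, k divides p!; set t = 1 + p!/k. Then xy^t z has p + (p!/k)·k = p + p! copies of a. Now the a-count is p+p! and (b-count)-2 = (p+p!+2)-2 = p+p!, so i+2 ≠ j fails. So xy^t z = a^{p+p!} b^{p+p!+2} ∉ L.
This is a contradiction; hence L is not regular.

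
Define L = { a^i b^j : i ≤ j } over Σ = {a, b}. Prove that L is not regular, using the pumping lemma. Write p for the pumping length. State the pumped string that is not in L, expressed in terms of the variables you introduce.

a^{p+k} b^p

Assume L is regular; let p be its pumping constant.
Choose w = a^p b^p ∈ L, with |w| = 2p ≥ p.
The pumping lemma gives a decomposition w = xyz where |xy| ≤ p and |y| > 0.
The first p characters of w are a's, so xy (and hence y) consists only of a's. Write y = a^k, 1 ≤ k ≤ p.
Consider xy^2z = a^{p+k} b^p. Since k ≥ 1, the a-count p+k exceeds the b-count p, so i ≤ j fails; thus xy^2z ∉ L.
This contradicts the pumping lemma, so L is not regular.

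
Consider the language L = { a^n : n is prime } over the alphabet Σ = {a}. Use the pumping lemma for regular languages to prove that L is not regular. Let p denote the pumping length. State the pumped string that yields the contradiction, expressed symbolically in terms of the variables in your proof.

Toward a contradiction, assume L is regular with pumping length p.
Let q be a prime with q ≥ p+2 (infinitely many primes exist), and take w = a^q ∈ L with |w| = q ≥ p.
The pumping lemma gives a decomposition w = xyz where |xy| ≤ p and |y| ≥ 1.
Then y = a^k for some k with 1 ≤ k ≤ p.
Since 1 ≤ k ≤ p, |xz| = q-k. Pump with i = q+1: |xy^{q+1}z| = (q-k)+(q+1)k = q+qk = q(1+k), which is composite (both factors ≥ 2). So xy^{q+1}z = a^{q(1+k)} ∉ L.
This contradicts the pumping lemma, so L is not regular.

a^{q(1+k)}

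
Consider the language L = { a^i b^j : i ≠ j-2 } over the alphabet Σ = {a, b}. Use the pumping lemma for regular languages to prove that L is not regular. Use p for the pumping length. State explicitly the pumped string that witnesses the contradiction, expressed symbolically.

Suppose for contradiction that L is regular, and let p be the pumping length.
Choose w = a^p b^{p+p!+2}. Since p ≠ (p+p!+2)-2 = p+p!, w ∈ L; and |w| ≥ p.
By the pumping lemma, w = xyz with |xy| ≤ p and |y| ≥ 1.
Because |xy| ≤ p and w begins with p copies of a, we have y = a^k with 1 ≤ k ≤ p.
Since 1 ≤ k ≤ p, k divides p!; set t = 1 + p!/k. Then xy^t z has p + (p!/k)·k = p + p! copies of a. Now the a-count is p+p! and (b-count)-2 = (p+p!+2)-2 = p+p!, so i ≠ j-2 fails. So xy^t z = a^{p+p!} b^{p+p!+2} ∉ L.
This is a contradiction; hence L is not regular.

a^{p+p!} b^{p+p!+2}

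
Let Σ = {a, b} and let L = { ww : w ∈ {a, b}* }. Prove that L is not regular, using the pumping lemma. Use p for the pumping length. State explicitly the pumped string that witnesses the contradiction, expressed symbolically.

Assume L is regular. Let p be the pumping length given by the pumping lemma.
Take w = a^p b^p a^p b^p = uu where u = a^pb^p; then w ∈ L and |w| = 4p ≥ p.
The pumping lemma gives a decomposition w = xyz where |xy| ≤ p and |y| ≥ 1.
Since the first p symbols of w are all a's and |xy| ≤ p, y lies entirely in the leading a-block: y = a^k for some k with 1 ≤ k ≤ p.
Pump with i = 2: xy^2z = a^{p+k} b^p a^p b^p, of length 4p+k. Suppose this equals vv. The string starts with a and ends with b, so v does too; thus the boundary between the two copies of v is a b→a transition. There is exactly one such transition, at position 2p+k, so |v| = 2p+k and |vv| = 4p+2k ≠ 4p+k since k ≥ 1. So xy^2z ∉ L.
Contradiction. Therefore L is not regular.

a^{p+k} b^p a^p b^p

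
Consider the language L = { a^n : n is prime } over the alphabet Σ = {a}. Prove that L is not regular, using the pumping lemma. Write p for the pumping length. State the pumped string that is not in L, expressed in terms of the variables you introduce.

a^{q(1+k)}

Toward a contradiction, assume L is regular with pumping length p.
Let q be a prime with q ≥ p+2 (infinitely many primes exist), and take w = a^q ∈ L with |w| = q ≥ p.
Write w = xyz as guaranteed by the lemma, with |xy| ≤ p and |y| ≥ 1.
Then y = a^k for some k with 1 ≤ k ≤ p.
Since 1 ≤ k ≤ p, |xz| = q-k. Pump with i = q+1: |xy^{q+1}z| = (q-k)+(q+1)k = q+qk = q(1+k), which is composite (both factors ≥ 2). So xy^{q+1}z = a^{q(1+k)} ∉ L.
Contradiction. Therefore L is not regular.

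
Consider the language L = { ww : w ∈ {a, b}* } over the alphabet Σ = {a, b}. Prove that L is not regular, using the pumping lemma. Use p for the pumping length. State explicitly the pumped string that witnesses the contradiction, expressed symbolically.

Assume L is regular; let p be its pumping constant.
Take w = a^p b^p a^p b^p = uu where u = a^pb^p; then w ∈ L and |w| = 4p ≥ p.
Write w = xyz as guaranteed by the lemma, with |xy| ≤ p and |y| > 0.
Since the first p symbols of w are all a's and |xy| ≤ p, y lies entirely in the leading a-block: y = a^k for some k with 1 ≤ k ≤ p.
Pump with i = 2: xy^2z = a^{p+k} b^p a^p b^p, of length 4p+k. Suppose this equals vv. The string starts with a and ends with b, so v does too; thus the boundary between the two copies of v is a b→a transition. There is exactly one such transition, at position 2p+k, so |v| = 2p+k and |vv| = 4p+2k ≠ 4p+k since k ≥ 1. So xy^2z ∉ L.
This contradicts the pumping lemma, so L is not regular.

a^{p+k} b^p a^p b^p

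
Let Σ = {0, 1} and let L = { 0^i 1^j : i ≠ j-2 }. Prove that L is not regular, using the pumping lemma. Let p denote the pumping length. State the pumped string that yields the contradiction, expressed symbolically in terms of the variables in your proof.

Assume L is regular. Let p be the pumping length given by the pumping lemma.
Choose w = 0^p 1^{p+p!+2}. Since p ≠ (p+p!+2)-2 = p+p!, w ∈ L; and |w| ≥ p.
The pumping lemma gives a decomposition w = xyz where |xy| ≤ p and |y| ≥ 1.
Because |xy| ≤ p and w begins with p copies of 0, we have y = 0^k with 1 ≤ k ≤ p.
Since 1 ≤ k ≤ p, k divides p!; set t = 1 + p!/k. Then xy^t z has p + (p!/k)·k = p + p! copies of 0. Now the 0-count is p+p! and (1-count)-2 = (p+p!+2)-2 = p+p!, so i ≠ j-2 fails. So xy^t z = 0^{p+p!} 1^{p+p!+2} ∉ L.
This contradicts the pumping lemma, so L is not regular.

0^{p+p!} 1^{p+p!+2}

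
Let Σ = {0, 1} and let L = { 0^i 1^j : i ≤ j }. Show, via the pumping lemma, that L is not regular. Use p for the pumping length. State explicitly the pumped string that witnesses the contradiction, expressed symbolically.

Suppose for contradiction that L is regular, and let p be the pumping length.
Choose w = 0^p 1^p ∈ L, with |w| = 2p ≥ p.
Write w = xyz as guaranteed by the lemma, with |xy| ≤ p and y is nonempty.
Since the first p symbols of w are all 0's and |xy| ≤ p, y lies entirely in the leading 0-block: y = 0^k for some k with 1 ≤ k ≤ p.
Consider xy^2z = 0^{p+k} 1^p. Since k ≥ 1, the 0-count p+k exceeds the 1-count p, so i ≤ j fails; thus xy^2z ∉ L.
This contradicts the pumping lemma, so L is not regular.

0^{p+k} 1^p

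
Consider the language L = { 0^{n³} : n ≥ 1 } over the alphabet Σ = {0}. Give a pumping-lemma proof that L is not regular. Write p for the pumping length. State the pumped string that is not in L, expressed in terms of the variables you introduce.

Toward a contradiction, assume L is regular with pumping length p.
Take w = 0^{p³} ∈ L with |w| = p³ ≥ p.
By the pumping lemma, w = xyz with |xy| ≤ p and y is nonempty.
Then y = 0^k for some k with 1 ≤ k ≤ p.
Pump with i = 2: xy^2z = 0^{p³+k}. Since 1 ≤ k ≤ p, p³ < p³+k ≤ p³+p < p³+3p²+3p+1 = (p+1)³, so p³+k is not a perfect cube. So xy^2z ∉ L.
This contradicts the pumping lemma, so L is not regular.

0^{p³+k}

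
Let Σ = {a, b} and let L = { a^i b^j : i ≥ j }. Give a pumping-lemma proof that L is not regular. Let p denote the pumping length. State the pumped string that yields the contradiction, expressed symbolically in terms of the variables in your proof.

Toward a contradiction, assume L is regular with pumping length p.
Choose w = a^p b^p ∈ L, with |w| = 2p ≥ p.
By the pumping lemma, w = xyz with |xy| ≤ p and y is nonempty.
The first p characters of w are a's, so xy (and hence y) consists only of a's. Write y = a^k, 1 ≤ k ≤ p.
Consider xy^0z = xz = a^{p-k} b^p. Since k ≥ 1, the a-count p-k is less than p, so i ≥ j fails; thus xz ∉ L.
This contradicts the pumping lemma, so L is not regular.

a^{p-k} b^p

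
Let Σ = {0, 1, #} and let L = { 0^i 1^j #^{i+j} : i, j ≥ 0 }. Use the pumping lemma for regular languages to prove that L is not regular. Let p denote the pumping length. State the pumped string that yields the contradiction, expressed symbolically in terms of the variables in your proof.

Suppose for contradiction that L is regular, and let p be the pumping length.
Take w = 0^p 1^p #^{2p} ∈ L (with i=j=p, i+j=2p), |w| = 4p ≥ p.
The pumping lemma gives a decomposition w = xyz where |xy| ≤ p and |y| ≥ 1.
Since the first p symbols of w are all 0's and |xy| ≤ p, y lies entirely in the leading 0-block: y = 0^k for some k with 1 ≤ k ≤ p.
Consider xy^2z = 0^{p+k} 1^p #^{2p}. Now the 0- and 1-counts sum to 2p+k, but the #-count is 2p ≠ 2p+k. So xy^2z ∉ L.
This contradicts the pumping lemma, so L is not regular.

0^{p+k} 1^p #^{2p}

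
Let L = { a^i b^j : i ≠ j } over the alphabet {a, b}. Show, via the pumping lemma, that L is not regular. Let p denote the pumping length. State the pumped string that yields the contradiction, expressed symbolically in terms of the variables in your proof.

Suppose for contradiction that L is regular, and let p be the pumping length.
Choose w = a^p b^{p+p!}. Since p ≠ p+p!, w ∈ L; and |w| ≥ p.
Write w = xyz as guaranteed by the lemma, with |xy| ≤ p and |y| > 0.
Because |xy| ≤ p and w begins with p copies of a, we have y = a^k with 1 ≤ k ≤ p.
Since 1 ≤ k ≤ p, k divides p!; set t = 1 + p!/k. Then xy^t z has p + (p!/k)·k = p + p! copies of a. Now the a-count equals the b-count, so i ≠ j fails. So xy^t z = a^{p+p!} b^{p+p!} ∉ L.
Contradiction. Therefore L is not regular.

a^{p+p!} b^{p+p!}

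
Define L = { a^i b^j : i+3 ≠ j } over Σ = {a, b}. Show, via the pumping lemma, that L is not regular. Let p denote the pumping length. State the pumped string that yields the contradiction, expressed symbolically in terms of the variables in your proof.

Suppose for contradiction that L is regular, and let p be the pumping length.
Choose w = a^p b^{p+p!+3}. Since p ≠ (p+p!+3)-3 = p+p!, w ∈ L; and |w| ≥ p.
Write w = xyz as guaranteed by the lemma, with |xy| ≤ p and |y| > 0.
Because |xy| ≤ p and w begins with p copies of a, we have y = a^k with 1 ≤ k ≤ p.
Since 1 ≤ k ≤ p, k divides p!; set t = 1 + p!/k. Then xy^t z has p + (p!/k)·k = p + p! copies of a. Now the a-count is p+p! and (b-count)-3 = (p+p!+3)-3 = p+p!, so i+3 ≠ j fails. So xy^t z = a^{p+p!} b^{p+p!+3} ∉ L.
Contradiction. Therefore L is not regular.

a^{p+p!} b^{p+p!+3}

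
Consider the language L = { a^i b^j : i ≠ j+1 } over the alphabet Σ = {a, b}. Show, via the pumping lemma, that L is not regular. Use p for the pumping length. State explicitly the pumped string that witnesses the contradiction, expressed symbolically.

Suppose for contradiction that L is regular, and let p be the pumping length.
Choose w = a^p b^{p+p!-1}. Since p ≠ (p+p!-1)+1 = p+p!, w ∈ L; and |w| ≥ p.
The pumping lemma gives a decomposition w = xyz where |xy| ≤ p and y is nonempty.
The first p characters of w are a's, so xy (and hence y) consists only of a's. Write y = a^k, 1 ≤ k ≤ p.
Since 1 ≤ k ≤ p, k divides p!; set t = 1 + p!/k. Then xy^t z has p + (p!/k)·k = p + p! copies of a. Now the a-count is p+p! and (b-count)+1 = (p+p!-1)+1 = p+p!, so i ≠ j+1 fails. So xy^t z = a^{p+p!} b^{p+p!-1} ∉ L.
This is a contradiction; hence L is not regular.

a^{p+p!} b^{p+p!-1}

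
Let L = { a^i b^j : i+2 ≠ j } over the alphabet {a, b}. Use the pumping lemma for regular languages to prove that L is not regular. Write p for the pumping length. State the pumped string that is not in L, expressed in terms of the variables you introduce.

Toward a contradiction, assume L is regular with pumping length p.
Choose w = a^p b^{p+p!+2}. Since p ≠ (p+p!+2)-2 = p+p!, w ∈ L; and |w| ≥ p.
The pumping lemma gives a decomposition w = xyz where |xy| ≤ p and y is nonempty.
The first p characters of w are a's, so xy (and hence y) consists only of a's. Write y = a^k, 1 ≤ k ≤ p.
Since 1 ≤ k ≤ p, k divides p!; set t = 1 + p!/k. Then xy^t z has p + (p!/k)·k = p + p! copies of a. Now the a-count is p+p! and (b-count)-2 = (p+p!+2)-2 = p+p!, so i+2 ≠ j fails. So xy^t z = a^{p+p!} b^{p+p!+2} ∉ L.
Contradiction. Therefore L is not regular.

a^{p+p!} b^{p+p!+2}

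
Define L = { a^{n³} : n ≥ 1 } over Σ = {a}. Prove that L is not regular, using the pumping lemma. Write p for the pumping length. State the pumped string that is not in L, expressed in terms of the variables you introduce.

Assume L is regular; let p be its pumping constant.
Take w = a^{p³} ∈ L with |w| = p³ ≥ p.
By the pumping lemma, w = xyz with |xy| ≤ p and |y| > 0.
Then y = a^k for some k with 1 ≤ k ≤ p.
Pump with i = 2: xy^2z = a^{p³+k}. Since 1 ≤ k ≤ p, p³ < p³+k ≤ p³+p < p³+3p²+3p+1 = (p+1)³, so p³+k is not a perfect cube. So xy^2z ∉ L.
This contradicts the pumping lemma, so L is not regular.

a^{p³+k}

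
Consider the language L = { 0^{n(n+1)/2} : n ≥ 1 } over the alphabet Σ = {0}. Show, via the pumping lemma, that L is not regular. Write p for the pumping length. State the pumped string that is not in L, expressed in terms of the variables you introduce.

0^{p(p+1)/2+k}

Toward a contradiction, assume L is regular with pumping length p.
Take w = 0^{p(p+1)/2} ∈ L with |w| = p(p+1)/2 ≥ p.
By the pumping lemma, w = xyz with |xy| ≤ p and y is nonempty.
Then y = 0^k for some k with 1 ≤ k ≤ p.
Pump with i = 2: xy^2z = 0^{p(p+1)/2+k}. Since 1 ≤ k ≤ p, p(p+1)/2 < p(p+1)/2+k ≤ p(p+1)/2+p < (p+1)(p+2)/2, so p(p+1)/2+k is strictly between consecutive triangular numbers. So xy^2z ∉ L.
This contradicts the pumping lemma, so L is not regular.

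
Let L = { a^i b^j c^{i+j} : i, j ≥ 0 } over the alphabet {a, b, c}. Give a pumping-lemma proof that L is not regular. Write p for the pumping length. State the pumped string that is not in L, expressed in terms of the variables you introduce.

a^{p+k} b^p c^{2p}

Assume L is regular. Let p be the pumping length given by the pumping lemma.
Take w = a^p b^p c^{2p} ∈ L (with i=j=p, i+j=2p), |w| = 4p ≥ p.
The pumping lemma gives a decomposition w = xyz where |xy| ≤ p and y is nonempty.
Since the first p symbols of w are all a's and |xy| ≤ p, y lies entirely in the leading a-block: y = a^k for some k with 1 ≤ k ≤ p.
Consider xy^2z = a^{p+k} b^p c^{2p}. Now the a- and b-counts sum to 2p+k, but the c-count is 2p ≠ 2p+k. So xy^2z ∉ L.
Contradiction. Therefore L is not regular.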